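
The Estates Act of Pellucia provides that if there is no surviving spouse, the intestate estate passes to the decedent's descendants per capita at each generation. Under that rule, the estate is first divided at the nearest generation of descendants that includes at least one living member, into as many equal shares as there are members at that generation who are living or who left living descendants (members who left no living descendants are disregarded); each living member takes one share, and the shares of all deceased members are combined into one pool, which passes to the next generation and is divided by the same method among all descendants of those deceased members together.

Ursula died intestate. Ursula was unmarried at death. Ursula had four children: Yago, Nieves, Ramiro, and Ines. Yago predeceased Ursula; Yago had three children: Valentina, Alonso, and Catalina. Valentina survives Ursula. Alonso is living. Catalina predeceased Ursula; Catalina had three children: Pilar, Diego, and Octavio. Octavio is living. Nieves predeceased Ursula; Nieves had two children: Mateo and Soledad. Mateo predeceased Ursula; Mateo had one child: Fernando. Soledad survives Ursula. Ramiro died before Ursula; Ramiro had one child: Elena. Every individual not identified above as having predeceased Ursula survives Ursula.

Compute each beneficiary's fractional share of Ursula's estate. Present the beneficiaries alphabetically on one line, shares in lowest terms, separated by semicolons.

Alonso 1/8; Diego 1/16; Elena 1/8; Fernando 1/16; Ines 1/4; Octavio 1/16; Pilar 1/16; Soledad 1/8; Valentina 1/8

There is no surviving spouse, so the entire estate passes to Ursula's descendants per capita at each generation.
At generation 1 (Yago, Nieves, Ramiro, Ines) there are 4 shares of (1)/4 = 1/4 each.
Living: Ines — each takes 1/4.
Deceased: Yago, Nieves, and Ramiro. Their combined 3/4 is pooled and carried to generation 2.
At generation 2 (Valentina, Alonso, Catalina, Mateo, Soledad, Elena) there are 6 shares of (3/4)/6 = 1/8 each.
Living: Valentina, Alonso, Soledad, and Elena — each takes 1/8.
Deceased: Catalina and Mateo. Their combined 1/4 is pooled and carried to generation 3.
At generation 3 (Pilar, Diego, Octavio, Fernando) there are 4 shares of (1/4)/4 = 1/16 each.
Living: Pilar, Diego, Octavio, and Fernando — each takes 1/16.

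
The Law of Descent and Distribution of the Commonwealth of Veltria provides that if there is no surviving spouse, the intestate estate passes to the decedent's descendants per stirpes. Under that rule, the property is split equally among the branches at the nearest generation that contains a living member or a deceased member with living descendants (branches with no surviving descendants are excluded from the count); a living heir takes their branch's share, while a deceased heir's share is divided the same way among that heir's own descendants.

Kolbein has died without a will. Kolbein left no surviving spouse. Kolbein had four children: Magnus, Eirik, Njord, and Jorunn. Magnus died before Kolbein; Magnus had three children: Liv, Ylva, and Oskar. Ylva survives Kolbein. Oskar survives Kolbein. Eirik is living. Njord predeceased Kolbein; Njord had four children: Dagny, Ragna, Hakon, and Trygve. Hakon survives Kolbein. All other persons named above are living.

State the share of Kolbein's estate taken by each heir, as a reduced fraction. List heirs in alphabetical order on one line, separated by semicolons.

There is no surviving spouse, so the entire estate passes to Kolbein's descendants per stirpes.
The estate is divided into 4 equal shares of 1/4 among Magnus, Eirik, Njord, Jorunn.
Magnus predeceased; the 1/4 allotted to Magnus's branch passes to Magnus's issue by representation.
The 1/4 is divided into 3 equal shares of 1/12 among Liv, Ylva, Oskar.
Liv is living and takes 1/12.
Ylva is living and takes 1/12.
Oskar is living and takes 1/12.
Eirik is living and takes 1/4.
Njord predeceased; the 1/4 allotted to Njord's branch passes to Njord's issue by representation.
The 1/4 is divided into 4 equal shares of 1/16 among Dagny, Ragna, Hakon, Trygve.
Dagny is living and takes 1/16.
Ragna is living and takes 1/16.
Hakon is living and takes 1/16.
Trygve is living and takes 1/16.
Jorunn is living and takes 1/4.

Dagny 1/16; Eirik 1/4; Hakon 1/16; Jorunn 1/4; Liv 1/12; Oskar 1/12; Ragna 1/16; Trygve 1/16; Ylva 1/12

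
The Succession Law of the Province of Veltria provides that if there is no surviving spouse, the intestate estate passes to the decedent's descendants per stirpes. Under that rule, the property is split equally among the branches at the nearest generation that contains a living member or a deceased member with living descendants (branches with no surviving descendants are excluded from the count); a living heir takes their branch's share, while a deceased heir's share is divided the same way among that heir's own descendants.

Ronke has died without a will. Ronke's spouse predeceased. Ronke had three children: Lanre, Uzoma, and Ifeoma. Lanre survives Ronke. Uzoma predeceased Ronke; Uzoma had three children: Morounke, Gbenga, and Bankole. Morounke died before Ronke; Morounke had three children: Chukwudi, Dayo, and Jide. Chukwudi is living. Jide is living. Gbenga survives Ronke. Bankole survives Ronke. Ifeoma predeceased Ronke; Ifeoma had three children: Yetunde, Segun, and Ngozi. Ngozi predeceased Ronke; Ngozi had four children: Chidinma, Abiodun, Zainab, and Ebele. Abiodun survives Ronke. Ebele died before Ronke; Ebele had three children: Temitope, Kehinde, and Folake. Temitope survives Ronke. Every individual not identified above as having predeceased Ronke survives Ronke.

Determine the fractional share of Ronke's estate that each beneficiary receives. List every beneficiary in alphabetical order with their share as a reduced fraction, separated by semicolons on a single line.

There is no surviving spouse, so the entire estate passes to Ronke's descendants per stirpes.
The estate is divided into 3 equal shares of 1/3 among Lanre, Uzoma, Ifeoma.
Lanre is living and takes 1/3.
Uzoma predeceased; the 1/3 allotted to Uzoma's branch passes to Uzoma's issue by representation.
The 1/3 is divided into 3 equal shares of 1/9 among Morounke, Gbenga, Bankole.
Morounke predeceased; the 1/9 allotted to Morounke's branch passes to Morounke's issue by representation.
The 1/9 is divided into 3 equal shares of 1/27 among Chukwudi, Dayo, Jide.
Chukwudi is living and takes 1/27.
Dayo is living and takes 1/27.
Jide is living and takes 1/27.
Gbenga is living and takes 1/9.
Bankole is living and takes 1/9.
Ifeoma predeceased; the 1/3 allotted to Ifeoma's branch passes to Ifeoma's issue by representation.
The 1/3 is divided into 3 equal shares of 1/9 among Yetunde, Segun, Ngozi.
Yetunde is living and takes 1/9.
Segun is living and takes 1/9.
Ngozi predeceased; the 1/9 allotted to Ngozi's branch passes to Ngozi's issue by representation.
The 1/9 is divided into 4 equal shares of 1/36 among Chidinma, Abiodun, Zainab, Ebele.
Chidinma is living and takes 1/36.
Abiodun is living and takes 1/36.
Zainab is living and takes 1/36.
Ebele predeceased; the 1/36 allotted to Ebele's branch passes to Ebele's issue by representation.
The 1/36 is divided into 3 equal shares of 1/108 among Temitope, Kehinde, Folake.
Temitope is living and takes 1/108.
Kehinde is living and takes 1/108.
Folake is living and takes 1/108.

Abiodun 1/36; Bankole 1/9; Chidinma 1/36; Chukwudi 1/27; Dayo 1/27; Folake 1/108; Gbenga 1/9; Jide 1/27; Kehinde 1/108; Lanre 1/3; Segun 1/9; Temitope 1/108; Yetunde 1/9; Zainab 1/36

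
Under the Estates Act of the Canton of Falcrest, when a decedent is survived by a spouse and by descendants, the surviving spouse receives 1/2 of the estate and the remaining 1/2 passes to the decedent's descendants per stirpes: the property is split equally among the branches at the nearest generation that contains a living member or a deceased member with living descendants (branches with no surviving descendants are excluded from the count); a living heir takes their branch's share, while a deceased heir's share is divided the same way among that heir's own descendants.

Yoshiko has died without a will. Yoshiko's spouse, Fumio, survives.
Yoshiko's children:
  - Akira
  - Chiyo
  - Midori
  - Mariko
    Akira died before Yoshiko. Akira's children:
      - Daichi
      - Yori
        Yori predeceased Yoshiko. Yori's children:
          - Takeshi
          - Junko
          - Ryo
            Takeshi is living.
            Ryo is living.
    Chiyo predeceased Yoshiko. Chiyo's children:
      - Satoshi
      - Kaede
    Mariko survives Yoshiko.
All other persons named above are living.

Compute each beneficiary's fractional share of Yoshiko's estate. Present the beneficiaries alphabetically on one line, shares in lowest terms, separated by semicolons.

Fumio, as surviving spouse, takes 1/2.
The remaining 1/2 passes to Yoshiko's descendants per stirpes.
The 1/2 is divided into 4 equal shares of 1/8 among Akira, Chiyo, Midori, Mariko.
Akira predeceased; the 1/8 allotted to Akira's branch passes to Akira's issue by representation.
The 1/8 is divided into 2 equal shares of 1/16 among Daichi, Yori.
Daichi is living and takes 1/16.
Yori predeceased; the 1/16 allotted to Yori's branch passes to Yori's issue by representation.
The 1/16 is divided into 3 equal shares of 1/48 among Takeshi, Junko, Ryo.
Takeshi is living and takes 1/48.
Junko is living and takes 1/48.
Ryo is living and takes 1/48.
Chiyo predeceased; the 1/8 allotted to Chiyo's branch passes to Chiyo's issue by representation.
The 1/8 is divided into 2 equal shares of 1/16 among Satoshi, Kaede.
Satoshi is living and takes 1/16.
Kaede is living and takes 1/16.
Midori is living and takes 1/8.
Mariko is living and takes 1/8.

Daichi 1/16; Fumio 1/2; Junko 1/48; Kaede 1/16; Mariko 1/8; Midori 1/8; Ryo 1/48; Satoshi 1/16; Takeshi 1/48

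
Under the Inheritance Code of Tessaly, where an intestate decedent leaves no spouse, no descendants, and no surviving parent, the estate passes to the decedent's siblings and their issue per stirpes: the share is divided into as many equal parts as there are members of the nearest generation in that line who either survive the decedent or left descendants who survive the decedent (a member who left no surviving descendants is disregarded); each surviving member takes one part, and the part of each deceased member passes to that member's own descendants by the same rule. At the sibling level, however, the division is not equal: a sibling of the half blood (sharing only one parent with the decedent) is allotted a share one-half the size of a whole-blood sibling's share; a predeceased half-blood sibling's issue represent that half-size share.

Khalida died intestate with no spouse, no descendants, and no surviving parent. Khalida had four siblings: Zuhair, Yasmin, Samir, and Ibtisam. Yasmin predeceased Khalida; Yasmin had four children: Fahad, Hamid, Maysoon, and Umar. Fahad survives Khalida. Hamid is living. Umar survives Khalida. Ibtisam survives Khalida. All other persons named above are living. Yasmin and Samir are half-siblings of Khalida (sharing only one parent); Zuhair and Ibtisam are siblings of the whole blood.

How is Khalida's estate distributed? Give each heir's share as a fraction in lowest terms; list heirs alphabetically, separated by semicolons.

No spouse, descendants, or parent survives, so the estate passes to Khalida's siblings per stirpes.
Half-blood siblings count for one-half the weight of whole-blood siblings at the initial division.
Dividing 1 in proportion to weights (total weight 3): Zuhair (weight 1) → 1/3; Yasmin (weight 1/2) → 1/6; Samir (weight 1/2) → 1/6; Ibtisam (weight 1) → 1/3.
Zuhair is living and takes 1/3.
Yasmin predeceased; the 1/6 allotted to Yasmin's branch passes to Yasmin's issue by representation.
The 1/6 is divided into 4 equal shares of 1/24 among Fahad, Hamid, Maysoon, Umar.
Fahad is living and takes 1/24.
Hamid is living and takes 1/24.
Maysoon is living and takes 1/24.
Umar is living and takes 1/24.
Samir is living and takes 1/6.
Ibtisam is living and takes 1/3.

Fahad 1/24; Hamid 1/24; Ibtisam 1/3; Maysoon 1/24; Samir 1/6; Umar 1/24; Zuhair 1/3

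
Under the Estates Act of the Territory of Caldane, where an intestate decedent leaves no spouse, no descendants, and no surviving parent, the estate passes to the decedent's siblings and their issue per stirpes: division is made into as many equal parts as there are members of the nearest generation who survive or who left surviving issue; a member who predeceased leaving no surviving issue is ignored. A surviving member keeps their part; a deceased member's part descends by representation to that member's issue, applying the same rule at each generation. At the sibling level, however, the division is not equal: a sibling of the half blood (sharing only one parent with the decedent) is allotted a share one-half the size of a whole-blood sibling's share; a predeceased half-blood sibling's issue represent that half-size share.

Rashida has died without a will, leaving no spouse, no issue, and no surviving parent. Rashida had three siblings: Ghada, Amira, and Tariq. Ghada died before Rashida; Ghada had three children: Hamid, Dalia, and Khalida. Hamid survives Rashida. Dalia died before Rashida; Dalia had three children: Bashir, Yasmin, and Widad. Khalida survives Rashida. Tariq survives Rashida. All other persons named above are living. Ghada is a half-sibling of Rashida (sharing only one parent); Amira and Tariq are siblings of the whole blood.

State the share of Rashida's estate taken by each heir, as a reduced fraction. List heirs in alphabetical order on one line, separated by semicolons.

No spouse, descendants, or parent survives, so the estate passes to Rashida's siblings per stirpes.
Half-blood siblings count for one-half the weight of whole-blood siblings at the initial division.
Dividing 1 in proportion to weights (total weight 5/2): Ghada (weight 1/2) → 1/5; Amira (weight 1) → 2/5; Tariq (weight 1) → 2/5.
Ghada predeceased; the 1/5 allotted to Ghada's branch passes to Ghada's issue by representation.
The 1/5 is divided into 3 equal shares of 1/15 among Hamid, Dalia, Khalida.
Hamid is living and takes 1/15.
Dalia predeceased; the 1/15 allotted to Dalia's branch passes to Dalia's issue by representation.
The 1/15 is divided into 3 equal shares of 1/45 among Bashir, Yasmin, Widad.
Bashir is living and takes 1/45.
Yasmin is living and takes 1/45.
Widad is living and takes 1/45.
Khalida is living and takes 1/15.
Amira is living and takes 2/5.
Tariq is living and takes 2/5.

Amira 2/5; Bashir 1/45; Hamid 1/15; Khalida 1/15; Tariq 2/5; Widad 1/45; Yasmin 1/45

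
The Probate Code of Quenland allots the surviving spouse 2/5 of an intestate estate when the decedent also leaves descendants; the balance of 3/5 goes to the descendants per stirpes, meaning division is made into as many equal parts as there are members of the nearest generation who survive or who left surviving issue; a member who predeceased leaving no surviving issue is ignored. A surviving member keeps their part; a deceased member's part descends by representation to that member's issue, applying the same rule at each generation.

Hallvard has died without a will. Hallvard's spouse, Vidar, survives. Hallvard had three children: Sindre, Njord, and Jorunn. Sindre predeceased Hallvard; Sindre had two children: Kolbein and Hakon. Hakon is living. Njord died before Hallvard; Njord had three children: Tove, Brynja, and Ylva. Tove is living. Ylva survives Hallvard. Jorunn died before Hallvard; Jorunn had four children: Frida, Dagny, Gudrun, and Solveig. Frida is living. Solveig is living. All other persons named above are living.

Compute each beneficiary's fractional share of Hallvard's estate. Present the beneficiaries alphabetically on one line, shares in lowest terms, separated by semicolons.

Vidar, as surviving spouse, takes 2/5.
The remaining 3/5 passes to Hallvard's descendants per stirpes.
The 3/5 is divided into 3 equal shares of 1/5 among Sindre, Njord, Jorunn.
Sindre predeceased; the 1/5 allotted to Sindre's branch passes to Sindre's issue by representation.
The 1/5 is divided into 2 equal shares of 1/10 among Kolbein, Hakon.
Kolbein is living and takes 1/10.
Hakon is living and takes 1/10.
Njord predeceased; the 1/5 allotted to Njord's branch passes to Njord's issue by representation.
The 1/5 is divided into 3 equal shares of 1/15 among Tove, Brynja, Ylva.
Tove is living and takes 1/15.
Brynja is living and takes 1/15.
Ylva is living and takes 1/15.
Jorunn predeceased; the 1/5 allotted to Jorunn's branch passes to Jorunn's issue by representation.
The 1/5 is divided into 4 equal shares of 1/20 among Frida, Dagny, Gudrun, Solveig.
Frida is living and takes 1/20.
Dagny is living and takes 1/20.
Gudrun is living and takes 1/20.
Solveig is living and takes 1/20.

Brynja 1/15; Dagny 1/20; Frida 1/20; Gudrun 1/20; Hakon 1/10; Kolbein 1/10; Solveig 1/20; Tove 1/15; Vidar 2/5; Ylva 1/15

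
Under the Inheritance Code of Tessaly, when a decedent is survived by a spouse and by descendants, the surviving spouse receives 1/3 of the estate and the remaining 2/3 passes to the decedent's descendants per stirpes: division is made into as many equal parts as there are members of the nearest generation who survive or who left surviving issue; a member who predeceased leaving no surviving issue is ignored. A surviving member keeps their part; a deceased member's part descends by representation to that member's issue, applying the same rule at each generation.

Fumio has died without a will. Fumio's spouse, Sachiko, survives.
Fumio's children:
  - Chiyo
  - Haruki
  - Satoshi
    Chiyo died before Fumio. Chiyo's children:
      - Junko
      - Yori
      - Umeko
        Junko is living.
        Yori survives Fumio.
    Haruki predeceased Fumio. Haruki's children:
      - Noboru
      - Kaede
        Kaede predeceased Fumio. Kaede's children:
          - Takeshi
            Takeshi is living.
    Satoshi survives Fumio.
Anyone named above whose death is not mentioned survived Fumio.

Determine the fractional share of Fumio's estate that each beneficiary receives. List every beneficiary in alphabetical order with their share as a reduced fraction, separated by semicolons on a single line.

Junko 2/27; Noboru 1/9; Sachiko 1/3; Satoshi 2/9; Takeshi 1/9; Umeko 2/27; Yori 2/27

Sachiko, as surviving spouse, takes 1/3.
The remaining 2/3 passes to Fumio's descendants per stirpes.
The 2/3 is divided into 3 equal shares of 2/9 among Chiyo, Haruki, Satoshi.
Chiyo predeceased; the 2/9 allotted to Chiyo's branch passes to Chiyo's issue by representation.
The 2/9 is divided into 3 equal shares of 2/27 among Junko, Yori, Umeko.
Junko is living and takes 2/27.
Yori is living and takes 2/27.
Umeko is living and takes 2/27.
Haruki predeceased; the 2/9 allotted to Haruki's branch passes to Haruki's issue by representation.
The 2/9 is divided into 2 equal shares of 1/9 among Noboru, Kaede.
Noboru is living and takes 1/9.
Kaede predeceased; the 1/9 allotted to Kaede's branch passes to Kaede's issue by representation.
Takeshi is the sole taker at this level and receives the full 1/9.
Satoshi is living and takes 2/9.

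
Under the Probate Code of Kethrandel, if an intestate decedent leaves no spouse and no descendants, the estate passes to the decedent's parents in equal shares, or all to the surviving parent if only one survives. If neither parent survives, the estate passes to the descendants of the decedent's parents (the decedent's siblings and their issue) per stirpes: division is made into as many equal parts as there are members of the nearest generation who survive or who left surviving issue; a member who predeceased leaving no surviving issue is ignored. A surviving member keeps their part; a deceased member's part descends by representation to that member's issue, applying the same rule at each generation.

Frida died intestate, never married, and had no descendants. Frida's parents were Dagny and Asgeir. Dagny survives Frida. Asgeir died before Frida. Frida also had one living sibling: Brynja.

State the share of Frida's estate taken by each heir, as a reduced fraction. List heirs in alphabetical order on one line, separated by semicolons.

Dagny 1

Only one parent, Dagny, survives, so Dagny takes the entire estate. The siblings take nothing because a surviving parent has priority.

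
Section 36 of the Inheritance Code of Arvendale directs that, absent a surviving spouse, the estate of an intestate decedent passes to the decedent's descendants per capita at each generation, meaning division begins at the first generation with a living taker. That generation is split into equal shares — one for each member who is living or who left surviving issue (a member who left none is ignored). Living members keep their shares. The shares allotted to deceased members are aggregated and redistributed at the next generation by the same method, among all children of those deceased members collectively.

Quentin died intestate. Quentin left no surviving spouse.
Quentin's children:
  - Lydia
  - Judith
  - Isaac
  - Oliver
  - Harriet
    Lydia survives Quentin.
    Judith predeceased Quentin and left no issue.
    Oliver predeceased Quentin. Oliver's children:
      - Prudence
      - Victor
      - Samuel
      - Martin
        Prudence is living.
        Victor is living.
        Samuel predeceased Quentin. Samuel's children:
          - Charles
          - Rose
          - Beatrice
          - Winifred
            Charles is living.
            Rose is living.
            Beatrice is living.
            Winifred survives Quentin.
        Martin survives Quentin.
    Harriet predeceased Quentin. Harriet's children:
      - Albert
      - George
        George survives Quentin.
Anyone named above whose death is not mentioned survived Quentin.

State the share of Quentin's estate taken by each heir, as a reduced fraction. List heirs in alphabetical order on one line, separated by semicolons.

Albert 1/12; Beatrice 1/48; Charles 1/48; George 1/12; Isaac 1/4; Lydia 1/4; Martin 1/12; Prudence 1/12; Rose 1/48; Victor 1/12; Winifred 1/48

There is no surviving spouse, so the entire estate passes to Quentin's descendants per capita at each generation.
At generation 1 (Lydia, Isaac, Oliver, Harriet) there are 4 shares of (1)/4 = 1/4 each.
Living: Lydia and Isaac — each takes 1/4.
Deceased: Oliver and Harriet. Their combined 1/2 is pooled and carried to generation 2.
At generation 2 (Prudence, Victor, Samuel, Martin, Albert, George) there are 6 shares of (1/2)/6 = 1/12 each.
Living: Prudence, Victor, Martin, Albert, and George — each takes 1/12.
Deceased: Samuel. That 1/12 share is carried to generation 3.
At generation 3 (Charles, Rose, Beatrice, Winifred) there are 4 shares of (1/12)/4 = 1/48 each.
Living: Charles, Rose, Beatrice, and Winifred — each takes 1/48.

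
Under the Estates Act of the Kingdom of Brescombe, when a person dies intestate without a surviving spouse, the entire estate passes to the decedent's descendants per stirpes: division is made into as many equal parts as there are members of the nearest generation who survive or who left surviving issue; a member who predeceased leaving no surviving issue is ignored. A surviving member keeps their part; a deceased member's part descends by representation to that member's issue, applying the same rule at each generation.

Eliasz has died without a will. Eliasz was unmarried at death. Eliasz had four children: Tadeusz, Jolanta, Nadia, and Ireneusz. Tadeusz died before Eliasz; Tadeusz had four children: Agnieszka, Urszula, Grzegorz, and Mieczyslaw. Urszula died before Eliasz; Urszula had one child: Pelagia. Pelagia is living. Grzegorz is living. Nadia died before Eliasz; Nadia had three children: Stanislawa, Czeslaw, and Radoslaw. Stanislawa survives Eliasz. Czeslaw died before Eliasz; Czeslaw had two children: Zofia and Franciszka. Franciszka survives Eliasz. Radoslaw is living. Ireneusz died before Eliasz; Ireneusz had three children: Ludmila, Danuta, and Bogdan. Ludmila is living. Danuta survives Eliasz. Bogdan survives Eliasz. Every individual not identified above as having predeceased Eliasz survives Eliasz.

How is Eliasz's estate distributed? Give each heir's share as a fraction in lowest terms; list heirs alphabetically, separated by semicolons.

There is no surviving spouse, so the entire estate passes to Eliasz's descendants per stirpes.
The estate is divided into 4 equal shares of 1/4 among Tadeusz, Jolanta, Nadia, Ireneusz.
Tadeusz predeceased; the 1/4 allotted to Tadeusz's branch passes to Tadeusz's issue by representation.
The 1/4 is divided into 4 equal shares of 1/16 among Agnieszka, Urszula, Grzegorz, Mieczyslaw.
Agnieszka is living and takes 1/16.
Urszula predeceased; the 1/16 allotted to Urszula's branch passes to Urszula's issue by representation.
Pelagia is the sole taker at this level and receives the full 1/16.
Grzegorz is living and takes 1/16.
Mieczyslaw is living and takes 1/16.
Jolanta is living and takes 1/4.
Nadia predeceased; the 1/4 allotted to Nadia's branch passes to Nadia's issue by representation.
The 1/4 is divided into 3 equal shares of 1/12 among Stanislawa, Czeslaw, Radoslaw.
Stanislawa is living and takes 1/12.
Czeslaw predeceased; the 1/12 allotted to Czeslaw's branch passes to Czeslaw's issue by representation.
The 1/12 is divided into 2 equal shares of 1/24 among Zofia, Franciszka.
Zofia is living and takes 1/24.
Franciszka is living and takes 1/24.
Radoslaw is living and takes 1/12.
Ireneusz predeceased; the 1/4 allotted to Ireneusz's branch passes to Ireneusz's issue by representation.
The 1/4 is divided into 3 equal shares of 1/12 among Ludmila, Danuta, Bogdan.
Ludmila is living and takes 1/12.
Danuta is living and takes 1/12.
Bogdan is living and takes 1/12.

Agnieszka 1/16; Bogdan 1/12; Danuta 1/12; Franciszka 1/24; Grzegorz 1/16; Jolanta 1/4; Ludmila 1/12; Mieczyslaw 1/16; Pelagia 1/16; Radoslaw 1/12; Stanislawa 1/12; Zofia 1/24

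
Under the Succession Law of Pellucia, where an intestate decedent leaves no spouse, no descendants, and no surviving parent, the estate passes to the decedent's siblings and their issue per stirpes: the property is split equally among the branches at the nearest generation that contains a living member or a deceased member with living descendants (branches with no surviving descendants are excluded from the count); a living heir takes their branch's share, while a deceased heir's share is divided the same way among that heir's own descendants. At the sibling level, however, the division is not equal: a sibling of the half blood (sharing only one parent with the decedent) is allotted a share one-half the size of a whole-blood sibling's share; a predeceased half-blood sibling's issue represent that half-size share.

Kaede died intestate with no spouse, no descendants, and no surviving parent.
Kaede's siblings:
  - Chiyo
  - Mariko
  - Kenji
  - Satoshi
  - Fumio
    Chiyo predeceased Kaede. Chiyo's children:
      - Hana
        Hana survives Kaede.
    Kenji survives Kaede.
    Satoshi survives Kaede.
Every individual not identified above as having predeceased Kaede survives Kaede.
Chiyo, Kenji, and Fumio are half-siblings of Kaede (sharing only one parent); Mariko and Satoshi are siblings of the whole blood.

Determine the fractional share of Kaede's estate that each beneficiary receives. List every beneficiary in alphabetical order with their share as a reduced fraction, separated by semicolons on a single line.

No spouse, descendants, or parent survives, so the estate passes to Kaede's siblings per stirpes.
Half-blood siblings count for one-half the weight of whole-blood siblings at the initial division.
Dividing 1 in proportion to weights (total weight 7/2): Chiyo (weight 1/2) → 1/7; Mariko (weight 1) → 2/7; Kenji (weight 1/2) → 1/7; Satoshi (weight 1) → 2/7; Fumio (weight 1/2) → 1/7.
Chiyo predeceased; the 1/7 allotted to Chiyo's branch passes to Chiyo's issue by representation.
Hana is the sole taker at this level and receives the full 1/7.
Mariko is living and takes 2/7.
Kenji is living and takes 1/7.
Satoshi is living and takes 2/7.
Fumio is living and takes 1/7.

Fumio 1/7; Hana 1/7; Kenji 1/7; Mariko 2/7; Satoshi 2/7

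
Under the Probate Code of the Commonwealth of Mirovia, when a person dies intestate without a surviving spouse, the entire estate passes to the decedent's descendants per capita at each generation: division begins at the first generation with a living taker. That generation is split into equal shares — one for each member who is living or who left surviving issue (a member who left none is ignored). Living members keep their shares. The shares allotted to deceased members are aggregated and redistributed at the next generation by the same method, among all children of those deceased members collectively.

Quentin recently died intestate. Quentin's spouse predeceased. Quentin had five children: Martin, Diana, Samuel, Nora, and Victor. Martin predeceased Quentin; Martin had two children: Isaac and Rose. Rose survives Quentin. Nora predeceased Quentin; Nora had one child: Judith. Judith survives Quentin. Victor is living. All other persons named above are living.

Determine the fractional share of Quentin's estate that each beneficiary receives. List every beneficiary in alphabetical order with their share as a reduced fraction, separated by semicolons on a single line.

Diana 1/5; Isaac 2/15; Judith 2/15; Rose 2/15; Samuel 1/5; Victor 1/5

There is no surviving spouse, so the entire estate passes to Quentin's descendants per capita at each generation.
At generation 1 (Martin, Diana, Samuel, Nora, Victor) there are 5 shares of (1)/5 = 1/5 each.
Living: Diana, Samuel, and Victor — each takes 1/5.
Deceased: Martin and Nora. Their combined 2/5 is pooled and carried to generation 2.
At generation 2 (Isaac, Rose, Judith) there are 3 shares of (2/5)/3 = 2/15 each.
Living: Isaac, Rose, and Judith — each takes 2/15.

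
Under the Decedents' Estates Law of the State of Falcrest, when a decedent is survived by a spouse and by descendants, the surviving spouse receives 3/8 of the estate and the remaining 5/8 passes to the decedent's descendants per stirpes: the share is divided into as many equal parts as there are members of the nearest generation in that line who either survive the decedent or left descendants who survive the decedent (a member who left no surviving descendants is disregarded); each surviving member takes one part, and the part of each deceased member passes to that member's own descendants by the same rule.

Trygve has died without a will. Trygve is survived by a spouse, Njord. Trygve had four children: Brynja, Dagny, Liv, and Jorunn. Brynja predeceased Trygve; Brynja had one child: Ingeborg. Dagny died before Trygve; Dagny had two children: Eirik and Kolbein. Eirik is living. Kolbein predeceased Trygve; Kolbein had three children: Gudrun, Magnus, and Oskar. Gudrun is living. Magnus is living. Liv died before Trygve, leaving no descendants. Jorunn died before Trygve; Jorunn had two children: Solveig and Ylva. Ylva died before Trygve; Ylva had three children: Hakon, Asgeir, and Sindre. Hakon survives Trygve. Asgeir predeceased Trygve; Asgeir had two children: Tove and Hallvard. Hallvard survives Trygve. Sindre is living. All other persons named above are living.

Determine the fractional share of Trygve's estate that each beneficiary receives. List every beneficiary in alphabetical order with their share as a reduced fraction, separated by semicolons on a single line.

Njord, as surviving spouse, takes 3/8.
The remaining 5/8 passes to Trygve's descendants per stirpes.
Liv left no surviving issue, so that branch lapses and is disregarded.
The 5/8 is divided into 3 equal shares of 5/24 among Brynja, Dagny, Jorunn.
Brynja predeceased; the 5/24 allotted to Brynja's branch passes to Brynja's issue by representation.
Ingeborg is the sole taker at this level and receives the full 5/24.
Dagny predeceased; the 5/24 allotted to Dagny's branch passes to Dagny's issue by representation.
The 5/24 is divided into 2 equal shares of 5/48 among Eirik, Kolbein.
Eirik is living and takes 5/48.
Kolbein predeceased; the 5/48 allotted to Kolbein's branch passes to Kolbein's issue by representation.
The 5/48 is divided into 3 equal shares of 5/144 among Gudrun, Magnus, Oskar.
Gudrun is living and takes 5/144.
Magnus is living and takes 5/144.
Oskar is living and takes 5/144.
Jorunn predeceased; the 5/24 allotted to Jorunn's branch passes to Jorunn's issue by representation.
The 5/24 is divided into 2 equal shares of 5/48 among Solveig, Ylva.
Solveig is living and takes 5/48.
Ylva predeceased; the 5/48 allotted to Ylva's branch passes to Ylva's issue by representation.
The 5/48 is divided into 3 equal shares of 5/144 among Hakon, Asgeir, Sindre.
Hakon is living and takes 5/144.
Asgeir predeceased; the 5/144 allotted to Asgeir's branch passes to Asgeir's issue by representation.
The 5/144 is divided into 2 equal shares of 5/288 among Tove, Hallvard.
Tove is living and takes 5/288.
Hallvard is living and takes 5/288.
Sindre is living and takes 5/144.

Eirik 5/48; Gudrun 5/144; Hakon 5/144; Hallvard 5/288; Ingeborg 5/24; Magnus 5/144; Njord 3/8; Oskar 5/144; Sindre 5/144; Solveig 5/48; Tove 5/288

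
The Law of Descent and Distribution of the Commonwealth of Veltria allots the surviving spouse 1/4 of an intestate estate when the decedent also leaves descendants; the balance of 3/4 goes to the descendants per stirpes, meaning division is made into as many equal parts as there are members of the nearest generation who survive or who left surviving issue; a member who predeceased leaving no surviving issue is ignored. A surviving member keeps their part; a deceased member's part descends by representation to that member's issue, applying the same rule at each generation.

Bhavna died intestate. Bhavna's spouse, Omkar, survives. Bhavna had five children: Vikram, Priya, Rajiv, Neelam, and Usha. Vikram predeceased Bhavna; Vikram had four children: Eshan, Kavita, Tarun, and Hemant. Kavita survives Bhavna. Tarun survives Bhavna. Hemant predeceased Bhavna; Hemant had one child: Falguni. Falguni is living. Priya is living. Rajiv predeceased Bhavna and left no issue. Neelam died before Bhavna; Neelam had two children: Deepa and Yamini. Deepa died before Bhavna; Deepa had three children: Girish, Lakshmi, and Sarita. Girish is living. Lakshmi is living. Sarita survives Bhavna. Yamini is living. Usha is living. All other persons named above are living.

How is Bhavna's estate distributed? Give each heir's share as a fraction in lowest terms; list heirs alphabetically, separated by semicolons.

Omkar, as surviving spouse, takes 1/4.
The remaining 3/4 passes to Bhavna's descendants per stirpes.
Rajiv left no surviving issue, so that branch lapses and is disregarded.
The 3/4 is divided into 4 equal shares of 3/16 among Vikram, Priya, Neelam, Usha.
Vikram predeceased; the 3/16 allotted to Vikram's branch passes to Vikram's issue by representation.
The 3/16 is divided into 4 equal shares of 3/64 among Eshan, Kavita, Tarun, Hemant.
Eshan is living and takes 3/64.
Kavita is living and takes 3/64.
Tarun is living and takes 3/64.
Hemant predeceased; the 3/64 allotted to Hemant's branch passes to Hemant's issue by representation.
Falguni is the sole taker at this level and receives the full 3/64.
Priya is living and takes 3/16.
Neelam predeceased; the 3/16 allotted to Neelam's branch passes to Neelam's issue by representation.
The 3/16 is divided into 2 equal shares of 3/32 among Deepa, Yamini.
Deepa predeceased; the 3/32 allotted to Deepa's branch passes to Deepa's issue by representation.
The 3/32 is divided into 3 equal shares of 1/32 among Girish, Lakshmi, Sarita.
Girish is living and takes 1/32.
Lakshmi is living and takes 1/32.
Sarita is living and takes 1/32.
Yamini is living and takes 3/32.
Usha is living and takes 3/16.

Eshan 3/64; Falguni 3/64; Girish 1/32; Kavita 3/64; Lakshmi 1/32; Omkar 1/4; Priya 3/16; Sarita 1/32; Tarun 3/64; Usha 3/16; Yamini 3/32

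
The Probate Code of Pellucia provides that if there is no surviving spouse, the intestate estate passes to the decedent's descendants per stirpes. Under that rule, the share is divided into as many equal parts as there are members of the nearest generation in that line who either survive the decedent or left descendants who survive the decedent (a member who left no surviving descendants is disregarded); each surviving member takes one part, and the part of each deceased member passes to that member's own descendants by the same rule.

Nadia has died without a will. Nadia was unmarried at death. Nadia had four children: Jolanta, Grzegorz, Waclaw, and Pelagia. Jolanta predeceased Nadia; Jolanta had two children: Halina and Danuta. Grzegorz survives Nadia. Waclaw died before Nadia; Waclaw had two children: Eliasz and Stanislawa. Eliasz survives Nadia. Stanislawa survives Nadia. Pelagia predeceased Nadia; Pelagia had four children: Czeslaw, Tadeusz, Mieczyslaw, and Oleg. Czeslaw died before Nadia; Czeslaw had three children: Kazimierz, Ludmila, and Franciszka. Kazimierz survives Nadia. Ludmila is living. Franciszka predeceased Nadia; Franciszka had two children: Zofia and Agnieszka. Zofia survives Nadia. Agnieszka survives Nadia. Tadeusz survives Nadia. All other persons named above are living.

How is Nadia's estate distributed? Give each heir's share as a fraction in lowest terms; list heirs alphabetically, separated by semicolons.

Agnieszka 1/96; Danuta 1/8; Eliasz 1/8; Grzegorz 1/4; Halina 1/8; Kazimierz 1/48; Ludmila 1/48; Mieczyslaw 1/16; Oleg 1/16; Stanislawa 1/8; Tadeusz 1/16; Zofia 1/96

There is no surviving spouse, so the entire estate passes to Nadia's descendants per stirpes.
The estate is divided into 4 equal shares of 1/4 among Jolanta, Grzegorz, Waclaw, Pelagia.
Jolanta predeceased; the 1/4 allotted to Jolanta's branch passes to Jolanta's issue by representation.
The 1/4 is divided into 2 equal shares of 1/8 among Halina, Danuta.
Halina is living and takes 1/8.
Danuta is living and takes 1/8.
Grzegorz is living and takes 1/4.
Waclaw predeceased; the 1/4 allotted to Waclaw's branch passes to Waclaw's issue by representation.
The 1/4 is divided into 2 equal shares of 1/8 among Eliasz, Stanislawa.
Eliasz is living and takes 1/8.
Stanislawa is living and takes 1/8.
Pelagia predeceased; the 1/4 allotted to Pelagia's branch passes to Pelagia's issue by representation.
The 1/4 is divided into 4 equal shares of 1/16 among Czeslaw, Tadeusz, Mieczyslaw, Oleg.
Czeslaw predeceased; the 1/16 allotted to Czeslaw's branch passes to Czeslaw's issue by representation.
The 1/16 is divided into 3 equal shares of 1/48 among Kazimierz, Ludmila, Franciszka.
Kazimierz is living and takes 1/48.
Ludmila is living and takes 1/48.
Franciszka predeceased; the 1/48 allotted to Franciszka's branch passes to Franciszka's issue by representation.
The 1/48 is divided into 2 equal shares of 1/96 among Zofia, Agnieszka.
Zofia is living and takes 1/96.
Agnieszka is living and takes 1/96.
Tadeusz is living and takes 1/16.
Mieczyslaw is living and takes 1/16.
Oleg is living and takes 1/16.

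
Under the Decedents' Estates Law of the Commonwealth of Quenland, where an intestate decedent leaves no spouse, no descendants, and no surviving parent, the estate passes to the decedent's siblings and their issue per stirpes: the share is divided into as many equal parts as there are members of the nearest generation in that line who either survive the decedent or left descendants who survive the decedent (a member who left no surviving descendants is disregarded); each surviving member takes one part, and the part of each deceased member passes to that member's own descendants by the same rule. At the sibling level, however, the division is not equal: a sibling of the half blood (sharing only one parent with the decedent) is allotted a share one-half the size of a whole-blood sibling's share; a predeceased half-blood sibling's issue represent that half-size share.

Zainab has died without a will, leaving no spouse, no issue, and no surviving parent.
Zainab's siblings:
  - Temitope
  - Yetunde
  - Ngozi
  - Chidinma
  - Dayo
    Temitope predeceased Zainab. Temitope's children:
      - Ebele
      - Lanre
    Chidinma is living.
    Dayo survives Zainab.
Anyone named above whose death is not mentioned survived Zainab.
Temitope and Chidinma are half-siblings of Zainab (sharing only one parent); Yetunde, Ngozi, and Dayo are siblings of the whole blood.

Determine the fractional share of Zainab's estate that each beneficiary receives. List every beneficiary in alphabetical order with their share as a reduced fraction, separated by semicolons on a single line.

No spouse, descendants, or parent survives, so the estate passes to Zainab's siblings per stirpes.
Half-blood siblings count for one-half the weight of whole-blood siblings at the initial division.
Dividing 1 in proportion to weights (total weight 4): Temitope (weight 1/2) → 1/8; Yetunde (weight 1) → 1/4; Ngozi (weight 1) → 1/4; Chidinma (weight 1/2) → 1/8; Dayo (weight 1) → 1/4.
Temitope predeceased; the 1/8 allotted to Temitope's branch passes to Temitope's issue by representation.
The 1/8 is divided into 2 equal shares of 1/16 among Ebele, Lanre.
Ebele is living and takes 1/16.
Lanre is living and takes 1/16.
Yetunde is living and takes 1/4.
Ngozi is living and takes 1/4.
Chidinma is living and takes 1/8.
Dayo is living and takes 1/4.

Chidinma 1/8; Dayo 1/4; Ebele 1/16; Lanre 1/16; Ngozi 1/4; Yetunde 1/4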